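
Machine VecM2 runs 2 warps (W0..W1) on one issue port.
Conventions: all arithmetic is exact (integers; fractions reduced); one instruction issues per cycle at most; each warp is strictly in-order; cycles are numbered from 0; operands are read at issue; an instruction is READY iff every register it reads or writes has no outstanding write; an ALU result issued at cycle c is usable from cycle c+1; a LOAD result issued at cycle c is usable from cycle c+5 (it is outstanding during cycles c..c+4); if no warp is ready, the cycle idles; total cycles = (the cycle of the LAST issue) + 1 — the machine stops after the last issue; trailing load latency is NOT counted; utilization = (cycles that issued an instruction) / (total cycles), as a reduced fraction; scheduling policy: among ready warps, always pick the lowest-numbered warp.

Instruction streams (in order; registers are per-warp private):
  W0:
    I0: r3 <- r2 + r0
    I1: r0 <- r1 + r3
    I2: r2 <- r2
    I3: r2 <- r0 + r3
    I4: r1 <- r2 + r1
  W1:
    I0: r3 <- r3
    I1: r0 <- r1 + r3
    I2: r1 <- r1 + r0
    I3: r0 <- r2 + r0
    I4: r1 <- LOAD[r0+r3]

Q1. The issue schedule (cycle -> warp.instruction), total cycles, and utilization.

cycle 0: W0.I0
cycle 1: W0.I1
cycle 2: W0.I2
cycle 3: W0.I3
cycle 4: W0.I4
cycle 5: W1.I0
cycle 6: W1.I1
cycle 7: W1.I2
cycle 8: W1.I3
cycle 9: W1.I4

Answer: 10 cycles, utilization 1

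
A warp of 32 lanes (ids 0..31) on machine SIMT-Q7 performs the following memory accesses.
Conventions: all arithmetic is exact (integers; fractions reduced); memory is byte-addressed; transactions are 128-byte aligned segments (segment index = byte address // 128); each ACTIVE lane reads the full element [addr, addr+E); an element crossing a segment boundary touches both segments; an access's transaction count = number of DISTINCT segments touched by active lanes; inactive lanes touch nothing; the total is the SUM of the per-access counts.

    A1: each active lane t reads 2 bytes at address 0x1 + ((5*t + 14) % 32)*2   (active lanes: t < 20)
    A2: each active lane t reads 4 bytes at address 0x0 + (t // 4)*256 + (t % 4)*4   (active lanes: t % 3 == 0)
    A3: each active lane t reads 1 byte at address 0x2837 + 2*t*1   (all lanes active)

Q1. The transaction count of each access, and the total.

A1: 1 transaction
A2: 8 transactions
A3: 1 transaction

Answer: 1,8,1; total 10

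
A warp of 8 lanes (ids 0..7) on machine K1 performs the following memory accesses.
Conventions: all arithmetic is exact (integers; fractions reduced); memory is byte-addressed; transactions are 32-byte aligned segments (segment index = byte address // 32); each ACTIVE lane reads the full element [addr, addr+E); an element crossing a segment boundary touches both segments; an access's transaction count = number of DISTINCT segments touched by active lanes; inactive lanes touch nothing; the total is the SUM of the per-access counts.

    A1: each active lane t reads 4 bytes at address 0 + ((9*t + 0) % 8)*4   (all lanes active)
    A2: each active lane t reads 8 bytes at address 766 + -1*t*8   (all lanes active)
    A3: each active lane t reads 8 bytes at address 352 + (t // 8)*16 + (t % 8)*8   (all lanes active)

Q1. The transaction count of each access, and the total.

A1: 1 transaction
A2: 3 transactions
A3: 2 transactions

Answer: 1,3,2; total 6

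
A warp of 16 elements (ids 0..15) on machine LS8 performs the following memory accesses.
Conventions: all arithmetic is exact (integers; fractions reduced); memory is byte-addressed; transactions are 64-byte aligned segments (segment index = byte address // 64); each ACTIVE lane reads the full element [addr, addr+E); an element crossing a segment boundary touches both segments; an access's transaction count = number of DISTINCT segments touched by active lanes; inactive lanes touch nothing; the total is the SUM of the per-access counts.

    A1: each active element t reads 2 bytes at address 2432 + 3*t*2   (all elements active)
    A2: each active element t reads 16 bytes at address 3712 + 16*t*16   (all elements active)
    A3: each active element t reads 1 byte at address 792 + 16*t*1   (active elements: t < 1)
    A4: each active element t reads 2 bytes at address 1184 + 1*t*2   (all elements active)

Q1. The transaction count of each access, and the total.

A1: 2 transactions
A2: 16 transactions
A3: 1 transaction
A4: 1 transaction

Answer: 2,16,1,1; total 20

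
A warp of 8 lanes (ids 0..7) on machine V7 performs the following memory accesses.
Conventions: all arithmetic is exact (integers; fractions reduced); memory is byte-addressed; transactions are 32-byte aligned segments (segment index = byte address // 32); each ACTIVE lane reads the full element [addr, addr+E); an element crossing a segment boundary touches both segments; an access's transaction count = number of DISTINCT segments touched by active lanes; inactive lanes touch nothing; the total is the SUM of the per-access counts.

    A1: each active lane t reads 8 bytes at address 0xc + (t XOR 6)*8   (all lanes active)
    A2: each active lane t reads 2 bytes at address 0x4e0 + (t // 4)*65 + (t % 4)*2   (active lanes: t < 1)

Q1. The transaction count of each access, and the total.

A1: 3 transactions
A2: 1 transaction

Answer: 3,1; total 4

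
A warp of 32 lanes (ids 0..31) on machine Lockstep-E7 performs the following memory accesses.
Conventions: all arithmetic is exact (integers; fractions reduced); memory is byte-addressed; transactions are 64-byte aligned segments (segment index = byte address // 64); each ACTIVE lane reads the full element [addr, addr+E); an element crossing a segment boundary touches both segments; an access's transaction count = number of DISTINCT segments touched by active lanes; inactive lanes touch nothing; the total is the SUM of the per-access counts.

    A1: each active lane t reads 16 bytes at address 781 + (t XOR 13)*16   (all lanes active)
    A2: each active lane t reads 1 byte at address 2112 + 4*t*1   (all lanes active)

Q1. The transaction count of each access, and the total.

A1: 9 transactions
A2: 2 transactions

Answer: 9,2; total 11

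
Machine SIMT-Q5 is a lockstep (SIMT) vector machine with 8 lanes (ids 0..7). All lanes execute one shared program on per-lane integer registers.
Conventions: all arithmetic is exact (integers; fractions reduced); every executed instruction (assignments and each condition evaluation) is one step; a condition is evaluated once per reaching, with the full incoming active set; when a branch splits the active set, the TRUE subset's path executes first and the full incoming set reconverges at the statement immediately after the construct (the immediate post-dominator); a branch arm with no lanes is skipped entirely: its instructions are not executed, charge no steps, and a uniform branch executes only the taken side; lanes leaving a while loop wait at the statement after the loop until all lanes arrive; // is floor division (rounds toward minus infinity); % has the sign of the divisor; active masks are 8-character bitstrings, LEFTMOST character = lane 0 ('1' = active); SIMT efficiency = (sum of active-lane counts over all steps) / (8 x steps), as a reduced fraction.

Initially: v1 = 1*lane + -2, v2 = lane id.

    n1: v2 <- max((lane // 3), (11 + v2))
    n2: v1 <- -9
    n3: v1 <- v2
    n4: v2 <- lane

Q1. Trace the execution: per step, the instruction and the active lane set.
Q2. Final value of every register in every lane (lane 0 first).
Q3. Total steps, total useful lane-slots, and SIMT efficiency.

step 0: v2 <- max((lane // 3), (11 + v2)) 11111111
step 1: v1 <- -9                     11111111
step 2: v1 <- v2                     11111111
step 3: v2 <- lane                   11111111

Answer: 4 steps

v1: 11,12,13,14,15,16,17,18
v2: 0,1,2,3,4,5,6,7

steps = 4; useful = 32; efficiency = 32/32 = 1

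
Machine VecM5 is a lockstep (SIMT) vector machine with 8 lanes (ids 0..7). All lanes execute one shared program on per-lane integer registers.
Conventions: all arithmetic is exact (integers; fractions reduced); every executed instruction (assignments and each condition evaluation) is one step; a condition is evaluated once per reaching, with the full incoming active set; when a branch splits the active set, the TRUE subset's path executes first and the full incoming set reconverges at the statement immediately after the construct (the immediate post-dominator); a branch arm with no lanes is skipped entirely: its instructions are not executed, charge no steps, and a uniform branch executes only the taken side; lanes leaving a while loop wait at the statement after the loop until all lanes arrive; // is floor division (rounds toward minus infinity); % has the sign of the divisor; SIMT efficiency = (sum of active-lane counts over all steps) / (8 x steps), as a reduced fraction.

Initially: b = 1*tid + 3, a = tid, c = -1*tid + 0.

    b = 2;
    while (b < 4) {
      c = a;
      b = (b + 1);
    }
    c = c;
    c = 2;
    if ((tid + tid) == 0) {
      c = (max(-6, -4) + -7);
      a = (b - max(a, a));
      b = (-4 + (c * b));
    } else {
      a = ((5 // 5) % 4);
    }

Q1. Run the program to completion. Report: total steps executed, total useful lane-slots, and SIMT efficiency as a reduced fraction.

Answer: 15 steps, 98 useful, 49/60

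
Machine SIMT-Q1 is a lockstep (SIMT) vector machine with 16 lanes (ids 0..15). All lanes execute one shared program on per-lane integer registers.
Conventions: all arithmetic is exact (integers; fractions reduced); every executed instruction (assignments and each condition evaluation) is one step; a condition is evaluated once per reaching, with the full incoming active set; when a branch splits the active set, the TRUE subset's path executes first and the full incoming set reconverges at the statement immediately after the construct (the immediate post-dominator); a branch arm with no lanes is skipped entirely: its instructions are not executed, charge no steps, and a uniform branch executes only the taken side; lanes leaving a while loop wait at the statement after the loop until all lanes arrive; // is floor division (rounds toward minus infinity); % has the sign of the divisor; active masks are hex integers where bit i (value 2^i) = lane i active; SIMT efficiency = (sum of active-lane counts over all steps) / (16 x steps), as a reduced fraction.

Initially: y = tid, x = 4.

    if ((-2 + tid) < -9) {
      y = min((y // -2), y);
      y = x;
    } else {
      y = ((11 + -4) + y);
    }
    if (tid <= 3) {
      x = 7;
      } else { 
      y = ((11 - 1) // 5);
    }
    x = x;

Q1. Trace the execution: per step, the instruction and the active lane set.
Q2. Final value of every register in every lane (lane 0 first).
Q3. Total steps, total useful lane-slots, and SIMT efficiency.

step 0: eval ((-2 + tid) < -9)       0xffff
step 1: y <- ((11 + -4) + y)         0xffff
step 2: eval (tid <= 3)              0xffff
step 3: x <- 7                       0x000f
step 4: y <- ((11 - 1) // 5)         0xfff0
step 5: x <- x                       0xffff

Answer: 6 steps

y: 7,8,9,10,2,2,2,2,2,2,2,2,2,2,2,2
x: 7,7,7,7,4,4,4,4,4,4,4,4,4,4,4,4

steps = 6; useful = 80; efficiency = 80/96 = 5/6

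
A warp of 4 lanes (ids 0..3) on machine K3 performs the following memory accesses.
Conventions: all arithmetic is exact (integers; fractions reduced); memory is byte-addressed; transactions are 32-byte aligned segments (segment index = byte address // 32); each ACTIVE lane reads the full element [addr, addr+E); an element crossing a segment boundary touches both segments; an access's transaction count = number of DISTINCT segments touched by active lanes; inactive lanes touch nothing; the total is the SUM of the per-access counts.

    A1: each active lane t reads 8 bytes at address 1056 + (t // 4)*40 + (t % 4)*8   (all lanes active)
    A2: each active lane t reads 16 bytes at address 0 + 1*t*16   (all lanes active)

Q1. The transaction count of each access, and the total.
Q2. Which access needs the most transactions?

A1: 1 transaction
A2: 2 transactions

Answer: 1,2; total 3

Answer: A2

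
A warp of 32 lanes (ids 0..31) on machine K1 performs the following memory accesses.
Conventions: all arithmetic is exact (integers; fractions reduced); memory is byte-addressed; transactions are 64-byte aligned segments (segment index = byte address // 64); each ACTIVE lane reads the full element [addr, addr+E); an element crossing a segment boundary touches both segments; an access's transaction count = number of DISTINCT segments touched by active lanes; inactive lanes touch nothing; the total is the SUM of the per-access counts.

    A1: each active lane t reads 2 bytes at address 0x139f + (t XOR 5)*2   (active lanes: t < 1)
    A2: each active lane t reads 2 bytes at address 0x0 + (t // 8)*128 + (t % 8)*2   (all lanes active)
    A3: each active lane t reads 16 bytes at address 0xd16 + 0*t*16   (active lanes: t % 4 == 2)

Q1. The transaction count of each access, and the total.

A1: 1 transaction
A2: 4 transactions
A3: 1 transaction

Answer: 1,4,1; total 6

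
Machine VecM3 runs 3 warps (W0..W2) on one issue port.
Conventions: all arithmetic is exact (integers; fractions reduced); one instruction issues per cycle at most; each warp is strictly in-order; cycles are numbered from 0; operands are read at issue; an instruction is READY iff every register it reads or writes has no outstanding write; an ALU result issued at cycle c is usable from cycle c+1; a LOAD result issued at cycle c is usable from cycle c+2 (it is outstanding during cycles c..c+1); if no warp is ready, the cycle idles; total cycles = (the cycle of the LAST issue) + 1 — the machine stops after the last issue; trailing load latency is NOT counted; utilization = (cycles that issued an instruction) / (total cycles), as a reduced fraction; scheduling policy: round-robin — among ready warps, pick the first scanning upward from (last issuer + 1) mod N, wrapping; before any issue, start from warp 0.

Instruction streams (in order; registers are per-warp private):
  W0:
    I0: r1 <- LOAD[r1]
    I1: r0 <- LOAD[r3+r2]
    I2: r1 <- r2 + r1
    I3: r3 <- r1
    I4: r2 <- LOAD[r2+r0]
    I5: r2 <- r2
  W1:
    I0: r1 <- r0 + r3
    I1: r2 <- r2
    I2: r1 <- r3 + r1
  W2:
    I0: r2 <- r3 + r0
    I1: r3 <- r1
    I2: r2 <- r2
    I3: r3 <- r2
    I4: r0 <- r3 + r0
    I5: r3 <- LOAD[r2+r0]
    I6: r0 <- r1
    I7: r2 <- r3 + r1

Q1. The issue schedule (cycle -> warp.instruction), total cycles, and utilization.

cycle 0: W0.I0
cycle 1: W1.I0
cycle 2: W2.I0
cycle 3: W0.I1
cycle 4: W1.I1
cycle 5: W2.I1
cycle 6: W0.I2
cycle 7: W1.I2
cycle 8: W2.I2
cycle 9: W0.I3
cycle 10: W2.I3
cycle 11: W0.I4
cycle 12: W2.I4
cycle 13: W0.I5
cycle 14: W2.I5
cycle 15: W2.I6
cycle 16: W2.I7

Answer: 17 cycles, utilization 1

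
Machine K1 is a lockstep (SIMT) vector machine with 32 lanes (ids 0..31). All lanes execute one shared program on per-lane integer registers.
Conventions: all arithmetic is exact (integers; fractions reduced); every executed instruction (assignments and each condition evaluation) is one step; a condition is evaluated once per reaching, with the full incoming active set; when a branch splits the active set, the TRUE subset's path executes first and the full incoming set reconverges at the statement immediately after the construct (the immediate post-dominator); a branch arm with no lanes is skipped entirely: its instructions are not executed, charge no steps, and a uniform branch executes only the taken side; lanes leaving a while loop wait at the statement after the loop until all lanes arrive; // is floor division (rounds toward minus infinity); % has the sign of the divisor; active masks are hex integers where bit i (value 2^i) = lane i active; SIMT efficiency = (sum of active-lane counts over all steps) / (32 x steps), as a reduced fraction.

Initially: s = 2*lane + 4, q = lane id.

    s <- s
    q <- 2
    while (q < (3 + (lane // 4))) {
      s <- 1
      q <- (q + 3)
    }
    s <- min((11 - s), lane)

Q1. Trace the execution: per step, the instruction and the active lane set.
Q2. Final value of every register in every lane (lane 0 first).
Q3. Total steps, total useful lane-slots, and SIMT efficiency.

step 0: s <- s                       0xffffffff
step 1: q <- 2                       0xffffffff
step 2: eval (q < (3 + (lane // 4))) 0xffffffff
step 3: s <- 1                       0xffffffff
step 4: q <- (q + 3)                 0xffffffff
step 5: eval (q < (3 + (lane // 4))) 0xffffffff
step 6: s <- 1                       0xfffff000
step 7: q <- (q + 3)                 0xfffff000
step 8: eval (q < (3 + (lane // 4))) 0xfffff000
step 9: s <- 1                       0xff000000
step 10: q <- (q + 3)                 0xff000000
step 11: eval (q < (3 + (lane // 4))) 0xff000000
step 12: s <- min((11 - s), lane)     0xffffffff

Answer: 13 steps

s: 0,1,2,3,4,5,6,7,8,9,10,10,10,10,10,10,10,10,10,10,10,10,10,10,10,10,10,10,10,10,10,10
q: 5,5,5,5,5,5,5,5,5,5,5,5,8,8,8,8,8,8,8,8,8,8,8,8,11,11,11,11,11,11,11,11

steps = 13; useful = 308; efficiency = 308/416 = 77/104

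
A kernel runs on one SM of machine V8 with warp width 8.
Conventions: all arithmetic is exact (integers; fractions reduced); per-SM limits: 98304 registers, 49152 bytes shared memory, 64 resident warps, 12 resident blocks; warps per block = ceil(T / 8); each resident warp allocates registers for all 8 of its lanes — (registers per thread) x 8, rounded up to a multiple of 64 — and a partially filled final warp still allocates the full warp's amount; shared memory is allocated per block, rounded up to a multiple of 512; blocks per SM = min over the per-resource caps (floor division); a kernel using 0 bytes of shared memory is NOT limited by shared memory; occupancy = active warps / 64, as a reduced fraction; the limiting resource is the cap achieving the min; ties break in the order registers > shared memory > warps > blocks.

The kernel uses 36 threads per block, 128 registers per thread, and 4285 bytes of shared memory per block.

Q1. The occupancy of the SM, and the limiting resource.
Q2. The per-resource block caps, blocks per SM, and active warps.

Answer: occupancy 25/32, limited by shared memory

registers: 19 blocks
shared memory: 10 blocks
warps: 12 blocks
blocks: 12 blocks

Answer: 10 blocks, 50 active warps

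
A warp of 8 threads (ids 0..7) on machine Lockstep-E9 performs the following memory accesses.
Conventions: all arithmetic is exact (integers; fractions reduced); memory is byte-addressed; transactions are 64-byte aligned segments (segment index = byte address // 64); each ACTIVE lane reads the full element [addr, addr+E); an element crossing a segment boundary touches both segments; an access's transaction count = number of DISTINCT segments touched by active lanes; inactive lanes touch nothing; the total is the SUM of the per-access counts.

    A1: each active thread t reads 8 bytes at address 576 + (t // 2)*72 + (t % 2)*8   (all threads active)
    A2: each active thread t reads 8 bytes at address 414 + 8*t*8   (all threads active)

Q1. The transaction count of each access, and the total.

A1: 4 transactions
A2: 8 transactions

Answer: 4,8; total 12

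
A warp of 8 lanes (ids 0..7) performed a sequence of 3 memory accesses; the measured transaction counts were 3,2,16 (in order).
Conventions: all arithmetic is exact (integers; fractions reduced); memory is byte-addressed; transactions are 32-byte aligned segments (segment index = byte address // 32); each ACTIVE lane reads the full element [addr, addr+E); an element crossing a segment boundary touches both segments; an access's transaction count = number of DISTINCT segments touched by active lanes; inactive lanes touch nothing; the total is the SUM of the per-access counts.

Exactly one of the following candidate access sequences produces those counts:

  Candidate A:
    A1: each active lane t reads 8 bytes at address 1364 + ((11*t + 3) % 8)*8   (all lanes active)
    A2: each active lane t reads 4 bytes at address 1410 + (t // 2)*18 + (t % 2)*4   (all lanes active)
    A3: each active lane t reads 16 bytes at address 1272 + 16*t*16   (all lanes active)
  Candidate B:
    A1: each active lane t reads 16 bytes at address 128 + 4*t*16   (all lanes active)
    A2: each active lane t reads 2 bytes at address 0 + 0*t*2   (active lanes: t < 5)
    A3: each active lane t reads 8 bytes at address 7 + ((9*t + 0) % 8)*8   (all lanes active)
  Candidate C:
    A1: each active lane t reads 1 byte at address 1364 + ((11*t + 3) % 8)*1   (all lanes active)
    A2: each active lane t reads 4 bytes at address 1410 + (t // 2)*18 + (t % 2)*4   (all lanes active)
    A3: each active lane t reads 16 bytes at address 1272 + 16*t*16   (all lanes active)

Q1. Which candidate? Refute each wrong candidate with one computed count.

B: A1 gives 8 transactions, not 3
C: A1 gives 1 transaction, not 3
A: all counts match (3,2,16)

Answer: A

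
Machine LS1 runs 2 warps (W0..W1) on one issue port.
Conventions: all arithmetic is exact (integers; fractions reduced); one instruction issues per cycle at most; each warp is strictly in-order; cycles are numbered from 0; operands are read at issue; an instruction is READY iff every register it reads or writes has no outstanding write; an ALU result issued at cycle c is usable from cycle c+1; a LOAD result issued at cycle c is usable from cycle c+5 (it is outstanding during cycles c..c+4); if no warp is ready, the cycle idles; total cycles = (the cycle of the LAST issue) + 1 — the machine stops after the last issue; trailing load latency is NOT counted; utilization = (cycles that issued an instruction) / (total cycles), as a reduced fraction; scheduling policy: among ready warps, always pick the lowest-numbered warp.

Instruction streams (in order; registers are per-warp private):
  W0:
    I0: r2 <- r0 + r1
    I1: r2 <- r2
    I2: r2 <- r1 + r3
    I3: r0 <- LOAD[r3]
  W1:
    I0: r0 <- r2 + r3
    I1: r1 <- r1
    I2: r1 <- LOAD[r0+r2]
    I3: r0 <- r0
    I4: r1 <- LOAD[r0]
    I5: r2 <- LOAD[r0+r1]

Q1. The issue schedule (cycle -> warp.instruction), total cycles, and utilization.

cycle 0: W0.I0
cycle 1: W0.I1
cycle 2: W0.I2
cycle 3: W0.I3
cycle 4: W1.I0
cycle 5: W1.I1
cycle 6: W1.I2
cycle 7: W1.I3
cycle 8: idle
cycle 9: idle
cycle 10: idle
cycle 11: W1.I4
cycle 12: idle
cycle 13: idle
cycle 14: idle
cycle 15: idle
cycle 16: W1.I5

Answer: 17 cycles, utilization 10/17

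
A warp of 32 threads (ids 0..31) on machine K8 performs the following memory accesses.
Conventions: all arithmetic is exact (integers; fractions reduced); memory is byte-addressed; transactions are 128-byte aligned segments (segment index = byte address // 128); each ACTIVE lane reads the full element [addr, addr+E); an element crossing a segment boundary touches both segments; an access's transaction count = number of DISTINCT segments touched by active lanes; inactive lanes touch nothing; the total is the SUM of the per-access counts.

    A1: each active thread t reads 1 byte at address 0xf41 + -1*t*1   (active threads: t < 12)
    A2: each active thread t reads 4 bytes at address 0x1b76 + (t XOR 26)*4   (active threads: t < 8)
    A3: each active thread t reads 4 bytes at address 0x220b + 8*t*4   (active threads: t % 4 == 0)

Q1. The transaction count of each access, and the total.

A1: 1 transaction
A2: 1 transaction
A3: 8 transactions

Answer: 1,1,8; total 10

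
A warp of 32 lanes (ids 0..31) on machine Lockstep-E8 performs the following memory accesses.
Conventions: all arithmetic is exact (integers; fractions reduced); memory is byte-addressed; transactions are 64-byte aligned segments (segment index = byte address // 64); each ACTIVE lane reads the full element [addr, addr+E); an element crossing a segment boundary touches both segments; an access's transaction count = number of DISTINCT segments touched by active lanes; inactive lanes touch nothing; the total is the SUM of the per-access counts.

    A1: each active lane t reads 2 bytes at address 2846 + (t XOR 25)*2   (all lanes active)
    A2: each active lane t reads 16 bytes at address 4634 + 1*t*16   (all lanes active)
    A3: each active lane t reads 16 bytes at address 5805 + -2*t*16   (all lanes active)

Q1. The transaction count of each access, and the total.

A1: 2 transactions
A2: 9 transactions
A3: 16 transactions

Answer: 2,9,16; total 27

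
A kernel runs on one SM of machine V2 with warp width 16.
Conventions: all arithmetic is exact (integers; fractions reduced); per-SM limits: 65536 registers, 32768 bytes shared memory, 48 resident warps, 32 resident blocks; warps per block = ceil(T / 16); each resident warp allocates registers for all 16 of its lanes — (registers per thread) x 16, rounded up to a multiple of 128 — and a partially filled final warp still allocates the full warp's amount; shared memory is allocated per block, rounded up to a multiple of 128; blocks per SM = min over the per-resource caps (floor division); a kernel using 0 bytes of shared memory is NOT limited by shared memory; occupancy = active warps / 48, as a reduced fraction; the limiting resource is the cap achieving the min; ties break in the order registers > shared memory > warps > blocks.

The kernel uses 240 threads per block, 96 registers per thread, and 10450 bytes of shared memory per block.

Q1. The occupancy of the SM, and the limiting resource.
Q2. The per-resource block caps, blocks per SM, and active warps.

Answer: occupancy 5/8, limited by registers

registers: 2 blocks
shared memory: 3 blocks
warps: 3 blocks
blocks: 32 blocks

Answer: 2 blocks, 30 active warps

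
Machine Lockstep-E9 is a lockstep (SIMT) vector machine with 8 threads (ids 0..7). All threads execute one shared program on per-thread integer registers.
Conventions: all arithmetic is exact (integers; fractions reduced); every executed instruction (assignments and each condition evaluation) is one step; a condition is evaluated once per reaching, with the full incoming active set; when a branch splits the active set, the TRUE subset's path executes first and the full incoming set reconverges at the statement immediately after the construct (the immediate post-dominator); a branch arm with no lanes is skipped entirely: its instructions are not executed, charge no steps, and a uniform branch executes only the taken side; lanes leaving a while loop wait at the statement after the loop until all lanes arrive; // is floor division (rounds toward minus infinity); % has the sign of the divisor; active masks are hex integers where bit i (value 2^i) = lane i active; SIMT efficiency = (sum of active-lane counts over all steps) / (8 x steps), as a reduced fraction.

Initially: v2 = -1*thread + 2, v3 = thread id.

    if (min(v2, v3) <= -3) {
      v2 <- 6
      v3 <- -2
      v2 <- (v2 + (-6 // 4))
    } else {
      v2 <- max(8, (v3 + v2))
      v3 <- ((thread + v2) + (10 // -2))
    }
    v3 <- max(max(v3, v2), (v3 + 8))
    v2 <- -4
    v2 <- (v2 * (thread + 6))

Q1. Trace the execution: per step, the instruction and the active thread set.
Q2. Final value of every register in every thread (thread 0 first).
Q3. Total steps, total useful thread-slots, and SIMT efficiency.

step 0: eval (min(v2, v3) <= -3)     0xff
step 1: v2 <- 6                      0xe0
step 2: v3 <- -2                     0xe0
step 3: v2 <- (v2 + (-6 // 4))       0xe0
step 4: v2 <- max(8, (v3 + v2))      0x1f
step 5: v3 <- ((thread + v2) + (10 // -2)) 0x1f
step 6: v3 <- max(max(v3, v2), (v3 + 8)) 0xff
step 7: v2 <- -4                     0xff
step 8: v2 <- (v2 * (thread + 6))    0xff

Answer: 9 steps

v2: -24,-28,-32,-36,-40,-44,-48,-52
v3: 11,12,13,14,15,6,6,6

steps = 9; useful = 51; efficiency = 51/72 = 17/24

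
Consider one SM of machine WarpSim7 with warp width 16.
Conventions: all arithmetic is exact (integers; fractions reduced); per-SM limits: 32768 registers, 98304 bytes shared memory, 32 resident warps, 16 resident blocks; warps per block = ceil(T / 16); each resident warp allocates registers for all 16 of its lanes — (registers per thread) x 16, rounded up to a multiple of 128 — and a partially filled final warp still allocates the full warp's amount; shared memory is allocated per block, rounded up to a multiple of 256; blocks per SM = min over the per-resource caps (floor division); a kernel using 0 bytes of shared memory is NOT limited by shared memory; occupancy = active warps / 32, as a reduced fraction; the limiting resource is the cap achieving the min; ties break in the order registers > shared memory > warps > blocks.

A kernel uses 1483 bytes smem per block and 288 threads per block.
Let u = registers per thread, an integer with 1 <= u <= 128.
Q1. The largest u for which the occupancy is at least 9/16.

Answer: u = 112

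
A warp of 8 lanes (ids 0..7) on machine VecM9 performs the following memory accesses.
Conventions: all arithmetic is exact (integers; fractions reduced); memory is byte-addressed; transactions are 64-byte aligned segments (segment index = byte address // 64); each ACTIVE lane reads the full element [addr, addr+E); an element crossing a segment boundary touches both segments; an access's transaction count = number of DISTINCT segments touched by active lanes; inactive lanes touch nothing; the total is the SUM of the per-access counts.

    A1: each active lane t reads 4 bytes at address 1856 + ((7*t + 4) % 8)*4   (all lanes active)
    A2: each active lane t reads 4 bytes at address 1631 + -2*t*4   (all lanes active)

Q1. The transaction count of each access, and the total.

A1: 1 transaction
A2: 2 transactions

Answer: 1,2; total 3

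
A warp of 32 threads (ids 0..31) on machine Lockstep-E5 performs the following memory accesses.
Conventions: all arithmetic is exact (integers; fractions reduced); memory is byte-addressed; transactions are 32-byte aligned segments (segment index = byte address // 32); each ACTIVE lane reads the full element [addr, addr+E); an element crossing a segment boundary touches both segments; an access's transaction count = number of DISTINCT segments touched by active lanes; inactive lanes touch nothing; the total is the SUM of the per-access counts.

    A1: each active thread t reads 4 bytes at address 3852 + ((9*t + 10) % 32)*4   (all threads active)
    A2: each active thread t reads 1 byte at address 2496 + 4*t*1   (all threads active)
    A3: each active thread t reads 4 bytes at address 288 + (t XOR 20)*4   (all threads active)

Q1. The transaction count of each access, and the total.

A1: 5 transactions
A2: 4 transactions
A3: 4 transactions

Answer: 5,4,4; total 13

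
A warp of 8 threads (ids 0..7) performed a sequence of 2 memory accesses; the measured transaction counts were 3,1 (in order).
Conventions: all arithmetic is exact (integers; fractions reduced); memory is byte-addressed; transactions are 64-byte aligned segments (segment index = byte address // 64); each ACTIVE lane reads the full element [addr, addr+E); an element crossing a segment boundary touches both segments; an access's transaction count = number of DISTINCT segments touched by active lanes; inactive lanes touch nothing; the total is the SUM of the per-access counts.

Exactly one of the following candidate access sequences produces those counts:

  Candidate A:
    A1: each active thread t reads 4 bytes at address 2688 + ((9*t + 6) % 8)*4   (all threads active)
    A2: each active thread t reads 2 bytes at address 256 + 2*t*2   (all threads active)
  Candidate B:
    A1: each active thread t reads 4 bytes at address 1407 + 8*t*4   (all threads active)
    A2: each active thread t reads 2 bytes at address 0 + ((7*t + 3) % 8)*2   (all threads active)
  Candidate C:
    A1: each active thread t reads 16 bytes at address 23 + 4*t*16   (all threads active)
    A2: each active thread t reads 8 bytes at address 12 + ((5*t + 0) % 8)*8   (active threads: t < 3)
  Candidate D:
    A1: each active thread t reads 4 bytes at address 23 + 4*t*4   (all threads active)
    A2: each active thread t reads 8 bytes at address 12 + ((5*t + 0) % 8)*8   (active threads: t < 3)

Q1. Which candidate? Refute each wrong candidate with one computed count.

A: A1 gives 1 transaction, not 3
B: A1 gives 5 transactions, not 3
C: A1 gives 8 transactions, not 3
D: all counts match (3,1)

Answer: D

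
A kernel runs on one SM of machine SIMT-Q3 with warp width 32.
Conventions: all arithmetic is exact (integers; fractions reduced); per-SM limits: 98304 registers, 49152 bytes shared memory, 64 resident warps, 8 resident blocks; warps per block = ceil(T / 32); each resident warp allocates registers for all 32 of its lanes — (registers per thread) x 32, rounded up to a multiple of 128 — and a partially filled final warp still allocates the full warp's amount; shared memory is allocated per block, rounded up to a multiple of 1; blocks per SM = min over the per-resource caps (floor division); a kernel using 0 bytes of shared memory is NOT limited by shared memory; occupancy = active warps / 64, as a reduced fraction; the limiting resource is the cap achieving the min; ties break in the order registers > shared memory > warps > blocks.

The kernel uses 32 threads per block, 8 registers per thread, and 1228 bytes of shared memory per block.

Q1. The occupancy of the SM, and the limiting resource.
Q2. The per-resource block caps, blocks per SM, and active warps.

Answer: occupancy 1/8, limited by blocks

registers: 384 blocks
shared memory: 40 blocks
warps: 64 blocks
blocks: 8 blocks

Answer: 8 blocks, 8 active warps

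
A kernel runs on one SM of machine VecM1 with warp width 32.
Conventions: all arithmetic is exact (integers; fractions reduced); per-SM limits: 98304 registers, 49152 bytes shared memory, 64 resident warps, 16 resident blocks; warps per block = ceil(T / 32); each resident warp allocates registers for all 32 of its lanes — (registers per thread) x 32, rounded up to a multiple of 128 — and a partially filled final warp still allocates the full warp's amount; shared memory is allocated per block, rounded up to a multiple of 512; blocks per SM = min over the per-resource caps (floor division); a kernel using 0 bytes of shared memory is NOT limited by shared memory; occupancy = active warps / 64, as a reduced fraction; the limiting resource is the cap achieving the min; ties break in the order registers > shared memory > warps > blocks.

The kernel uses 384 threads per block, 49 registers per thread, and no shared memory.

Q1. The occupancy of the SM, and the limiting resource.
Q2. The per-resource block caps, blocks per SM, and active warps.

Answer: occupancy 3/4, limited by registers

registers: 4 blocks
shared memory: no limit (kernel uses none)
warps: 5 blocks
blocks: 16 blocks

Answer: 4 blocks, 48 active warps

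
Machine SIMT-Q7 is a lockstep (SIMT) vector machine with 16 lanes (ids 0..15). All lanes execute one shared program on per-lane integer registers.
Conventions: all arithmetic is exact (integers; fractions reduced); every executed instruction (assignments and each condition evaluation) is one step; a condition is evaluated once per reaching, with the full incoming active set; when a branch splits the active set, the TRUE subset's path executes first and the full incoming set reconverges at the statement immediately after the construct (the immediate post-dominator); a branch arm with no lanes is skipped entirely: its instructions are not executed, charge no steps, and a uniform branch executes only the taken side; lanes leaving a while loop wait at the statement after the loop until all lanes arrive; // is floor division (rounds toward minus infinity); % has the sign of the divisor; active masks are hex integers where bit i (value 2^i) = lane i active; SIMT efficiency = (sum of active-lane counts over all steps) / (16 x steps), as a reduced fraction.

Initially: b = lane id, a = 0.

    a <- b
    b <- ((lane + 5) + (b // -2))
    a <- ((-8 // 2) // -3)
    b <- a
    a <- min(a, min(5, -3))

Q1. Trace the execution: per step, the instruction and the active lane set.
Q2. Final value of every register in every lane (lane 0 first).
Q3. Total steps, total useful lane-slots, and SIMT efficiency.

step 0: a <- b                       0xffff
step 1: b <- ((lane + 5) + (b // -2)) 0xffff
step 2: a <- ((-8 // 2) // -3)       0xffff
step 3: b <- a                       0xffff
step 4: a <- min(a, min(5, -3))      0xffff

Answer: 5 steps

b: 1,1,1,1,1,1,1,1,1,1,1,1,1,1,1,1
a: -3,-3,-3,-3,-3,-3,-3,-3,-3,-3,-3,-3,-3,-3,-3,-3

steps = 5; useful = 80; efficiency = 80/80 = 1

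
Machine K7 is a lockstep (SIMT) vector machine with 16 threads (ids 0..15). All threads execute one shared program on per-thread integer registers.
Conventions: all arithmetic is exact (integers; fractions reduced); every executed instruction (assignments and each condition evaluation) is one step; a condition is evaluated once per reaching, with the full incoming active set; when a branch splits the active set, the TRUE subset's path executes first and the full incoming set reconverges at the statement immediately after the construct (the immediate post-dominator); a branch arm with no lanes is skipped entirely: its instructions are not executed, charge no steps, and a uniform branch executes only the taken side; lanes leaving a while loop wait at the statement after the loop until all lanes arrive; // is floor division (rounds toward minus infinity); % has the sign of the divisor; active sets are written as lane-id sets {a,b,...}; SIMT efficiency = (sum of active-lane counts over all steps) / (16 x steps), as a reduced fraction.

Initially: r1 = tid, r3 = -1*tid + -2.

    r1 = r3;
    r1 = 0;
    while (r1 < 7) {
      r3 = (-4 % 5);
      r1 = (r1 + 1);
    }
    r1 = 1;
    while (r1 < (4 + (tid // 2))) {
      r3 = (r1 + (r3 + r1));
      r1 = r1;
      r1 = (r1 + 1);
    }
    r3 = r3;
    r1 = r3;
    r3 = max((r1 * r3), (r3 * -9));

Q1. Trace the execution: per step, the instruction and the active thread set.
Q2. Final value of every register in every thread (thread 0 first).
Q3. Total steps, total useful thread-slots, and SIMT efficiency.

step 0: r1 <- r3                     {0,1,2,3,4,5,6,7,8,9,10,11,12,13,14,15}
step 1: r1 <- 0                      {0,1,2,3,4,5,6,7,8,9,10,11,12,13,14,15}
step 2: eval (r1 < 7)                {0,1,2,3,4,5,6,7,8,9,10,11,12,13,14,15}
step 3: r3 <- (-4 % 5)               {0,1,2,3,4,5,6,7,8,9,10,11,12,13,14,15}
step 4: r1 <- (r1 + 1)               {0,1,2,3,4,5,6,7,8,9,10,11,12,13,14,15}
step 5: eval (r1 < 7)                {0,1,2,3,4,5,6,7,8,9,10,11,12,13,14,15}
step 6: r3 <- (-4 % 5)               {0,1,2,3,4,5,6,7,8,9,10,11,12,13,14,15}
step 7: r1 <- (r1 + 1)               {0,1,2,3,4,5,6,7,8,9,10,11,12,13,14,15}
step 8: eval (r1 < 7)                {0,1,2,3,4,5,6,7,8,9,10,11,12,13,14,15}
step 9: r3 <- (-4 % 5)               {0,1,2,3,4,5,6,7,8,9,10,11,12,13,14,15}
step 10: r1 <- (r1 + 1)               {0,1,2,3,4,5,6,7,8,9,10,11,12,13,14,15}
step 11: eval (r1 < 7)                {0,1,2,3,4,5,6,7,8,9,10,11,12,13,14,15}
step 12: r3 <- (-4 % 5)               {0,1,2,3,4,5,6,7,8,9,10,11,12,13,14,15}
step 13: r1 <- (r1 + 1)               {0,1,2,3,4,5,6,7,8,9,10,11,12,13,14,15}
step 14: eval (r1 < 7)                {0,1,2,3,4,5,6,7,8,9,10,11,12,13,14,15}
step 15: r3 <- (-4 % 5)               {0,1,2,3,4,5,6,7,8,9,10,11,12,13,14,15}
step 16: r1 <- (r1 + 1)               {0,1,2,3,4,5,6,7,8,9,10,11,12,13,14,15}
step 17: eval (r1 < 7)                {0,1,2,3,4,5,6,7,8,9,10,11,12,13,14,15}
step 18: r3 <- (-4 % 5)               {0,1,2,3,4,5,6,7,8,9,10,11,12,13,14,15}
step 19: r1 <- (r1 + 1)               {0,1,2,3,4,5,6,7,8,9,10,11,12,13,14,15}
step 20: eval (r1 < 7)                {0,1,2,3,4,5,6,7,8,9,10,11,12,13,14,15}
step 21: r3 <- (-4 % 5)               {0,1,2,3,4,5,6,7,8,9,10,11,12,13,14,15}
step 22: r1 <- (r1 + 1)               {0,1,2,3,4,5,6,7,8,9,10,11,12,13,14,15}
step 23: eval (r1 < 7)                {0,1,2,3,4,5,6,7,8,9,10,11,12,13,14,15}
step 24: r1 <- 1                      {0,1,2,3,4,5,6,7,8,9,10,11,12,13,14,15}
step 25: eval (r1 < (4 + (tid // 2))) {0,1,2,3,4,5,6,7,8,9,10,11,12,13,14,15}
step 26: r3 <- (r1 + (r3 + r1))       {0,1,2,3,4,5,6,7,8,9,10,11,12,13,14,15}
step 27: r1 <- r1                     {0,1,2,3,4,5,6,7,8,9,10,11,12,13,14,15}
step 28: r1 <- (r1 + 1)               {0,1,2,3,4,5,6,7,8,9,10,11,12,13,14,15}
step 29: eval (r1 < (4 + (tid // 2))) {0,1,2,3,4,5,6,7,8,9,10,11,12,13,14,15}
step 30: r3 <- (r1 + (r3 + r1))       {0,1,2,3,4,5,6,7,8,9,10,11,12,13,14,15}
step 31: r1 <- r1                     {0,1,2,3,4,5,6,7,8,9,10,11,12,13,14,15}
step 32: r1 <- (r1 + 1)               {0,1,2,3,4,5,6,7,8,9,10,11,12,13,14,15}
step 33: eval (r1 < (4 + (tid // 2))) {0,1,2,3,4,5,6,7,8,9,10,11,12,13,14,15}
step 34: r3 <- (r1 + (r3 + r1))       {0,1,2,3,4,5,6,7,8,9,10,11,12,13,14,15}
step 35: r1 <- r1                     {0,1,2,3,4,5,6,7,8,9,10,11,12,13,14,15}
step 36: r1 <- (r1 + 1)               {0,1,2,3,4,5,6,7,8,9,10,11,12,13,14,15}
step 37: eval (r1 < (4 + (tid // 2))) {0,1,2,3,4,5,6,7,8,9,10,11,12,13,14,15}
step 38: r3 <- (r1 + (r3 + r1))       {2,3,4,5,6,7,8,9,10,11,12,13,14,15}
step 39: r1 <- r1                     {2,3,4,5,6,7,8,9,10,11,12,13,14,15}
step 40: r1 <- (r1 + 1)               {2,3,4,5,6,7,8,9,10,11,12,13,14,15}
step 41: eval (r1 < (4 + (tid // 2))) {2,3,4,5,6,7,8,9,10,11,12,13,14,15}
step 42: r3 <- (r1 + (r3 + r1))       {4,5,6,7,8,9,10,11,12,13,14,15}
step 43: r1 <- r1                     {4,5,6,7,8,9,10,11,12,13,14,15}
step 44: r1 <- (r1 + 1)               {4,5,6,7,8,9,10,11,12,13,14,15}
step 45: eval (r1 < (4 + (tid // 2))) {4,5,6,7,8,9,10,11,12,13,14,15}
step 46: r3 <- (r1 + (r3 + r1))       {6,7,8,9,10,11,12,13,14,15}
step 47: r1 <- r1                     {6,7,8,9,10,11,12,13,14,15}
step 48: r1 <- (r1 + 1)               {6,7,8,9,10,11,12,13,14,15}
step 49: eval (r1 < (4 + (tid // 2))) {6,7,8,9,10,11,12,13,14,15}
step 50: r3 <- (r1 + (r3 + r1))       {8,9,10,11,12,13,14,15}
step 51: r1 <- r1                     {8,9,10,11,12,13,14,15}
step 52: r1 <- (r1 + 1)               {8,9,10,11,12,13,14,15}
step 53: eval (r1 < (4 + (tid // 2))) {8,9,10,11,12,13,14,15}
step 54: r3 <- (r1 + (r3 + r1))       {10,11,12,13,14,15}
step 55: r1 <- r1                     {10,11,12,13,14,15}
step 56: r1 <- (r1 + 1)               {10,11,12,13,14,15}
step 57: eval (r1 < (4 + (tid // 2))) {10,11,12,13,14,15}
step 58: r3 <- (r1 + (r3 + r1))       {12,13,14,15}
step 59: r1 <- r1                     {12,13,14,15}
step 60: r1 <- (r1 + 1)               {12,13,14,15}
step 61: eval (r1 < (4 + (tid // 2))) {12,13,14,15}
step 62: r3 <- (r1 + (r3 + r1))       {14,15}
step 63: r1 <- r1                     {14,15}
step 64: r1 <- (r1 + 1)               {14,15}
step 65: eval (r1 < (4 + (tid // 2))) {14,15}
step 66: r3 <- r3                     {0,1,2,3,4,5,6,7,8,9,10,11,12,13,14,15}
step 67: r1 <- r3                     {0,1,2,3,4,5,6,7,8,9,10,11,12,13,14,15}
step 68: r3 <- max((r1 * r3), (r3 * -9)) {0,1,2,3,4,5,6,7,8,9,10,11,12,13,14,15}

Answer: 69 steps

r1: 13,13,21,21,31,31,43,43,57,57,73,73,91,91,111,111
r3: 169,169,441,441,961,961,1849,1849,3249,3249,5329,5329,8281,8281,12321,12321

steps = 69; useful = 880; efficiency = 880/1104 = 55/69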